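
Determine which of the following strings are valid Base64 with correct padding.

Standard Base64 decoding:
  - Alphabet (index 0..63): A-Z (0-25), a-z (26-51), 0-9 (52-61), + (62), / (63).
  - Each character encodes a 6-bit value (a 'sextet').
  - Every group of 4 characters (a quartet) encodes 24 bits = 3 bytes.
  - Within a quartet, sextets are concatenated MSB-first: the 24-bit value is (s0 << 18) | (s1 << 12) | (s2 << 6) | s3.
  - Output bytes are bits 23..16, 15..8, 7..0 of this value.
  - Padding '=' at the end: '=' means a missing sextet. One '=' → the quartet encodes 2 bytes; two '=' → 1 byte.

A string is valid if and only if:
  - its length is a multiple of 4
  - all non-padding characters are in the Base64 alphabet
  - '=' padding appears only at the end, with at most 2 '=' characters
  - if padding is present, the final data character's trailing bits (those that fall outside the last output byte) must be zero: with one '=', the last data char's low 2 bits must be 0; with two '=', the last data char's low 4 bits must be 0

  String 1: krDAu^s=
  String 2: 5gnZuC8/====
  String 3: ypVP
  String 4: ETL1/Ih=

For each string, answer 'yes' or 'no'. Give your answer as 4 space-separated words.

String 1: 'krDAu^s=' → invalid (bad char(s): ['^'])
String 2: '5gnZuC8/====' → invalid (4 pad chars (max 2))
String 3: 'ypVP' → valid
String 4: 'ETL1/Ih=' → invalid (bad trailing bits)

Answer: no no yes no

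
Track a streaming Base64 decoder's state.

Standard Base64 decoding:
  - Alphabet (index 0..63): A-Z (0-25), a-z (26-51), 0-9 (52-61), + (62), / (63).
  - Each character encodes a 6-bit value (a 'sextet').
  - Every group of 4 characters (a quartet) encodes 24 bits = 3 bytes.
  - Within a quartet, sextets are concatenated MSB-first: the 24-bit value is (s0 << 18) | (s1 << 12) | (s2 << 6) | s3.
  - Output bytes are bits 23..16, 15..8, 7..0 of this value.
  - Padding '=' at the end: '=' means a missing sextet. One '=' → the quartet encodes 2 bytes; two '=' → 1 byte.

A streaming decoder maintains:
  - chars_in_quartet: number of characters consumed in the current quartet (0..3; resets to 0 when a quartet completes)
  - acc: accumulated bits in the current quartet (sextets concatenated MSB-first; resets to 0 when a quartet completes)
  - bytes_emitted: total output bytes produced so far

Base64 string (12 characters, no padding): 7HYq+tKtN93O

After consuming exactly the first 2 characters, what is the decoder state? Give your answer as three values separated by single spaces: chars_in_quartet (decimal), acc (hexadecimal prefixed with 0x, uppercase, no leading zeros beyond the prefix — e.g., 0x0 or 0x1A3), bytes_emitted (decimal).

After char 0 ('7'=59): chars_in_quartet=1 acc=0x3B bytes_emitted=0
After char 1 ('H'=7): chars_in_quartet=2 acc=0xEC7 bytes_emitted=0

Answer: 2 0xEC7 0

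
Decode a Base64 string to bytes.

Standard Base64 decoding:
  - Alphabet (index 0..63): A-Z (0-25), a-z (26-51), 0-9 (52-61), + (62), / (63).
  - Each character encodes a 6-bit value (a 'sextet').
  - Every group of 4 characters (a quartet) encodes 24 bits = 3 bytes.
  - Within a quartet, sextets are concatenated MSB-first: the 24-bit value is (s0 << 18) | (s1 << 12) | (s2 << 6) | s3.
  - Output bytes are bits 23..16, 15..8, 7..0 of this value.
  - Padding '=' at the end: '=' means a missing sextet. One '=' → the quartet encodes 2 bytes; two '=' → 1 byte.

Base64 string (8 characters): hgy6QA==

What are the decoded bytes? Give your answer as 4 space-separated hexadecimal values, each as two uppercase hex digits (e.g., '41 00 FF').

After char 0 ('h'=33): chars_in_quartet=1 acc=0x21 bytes_emitted=0
After char 1 ('g'=32): chars_in_quartet=2 acc=0x860 bytes_emitted=0
After char 2 ('y'=50): chars_in_quartet=3 acc=0x21832 bytes_emitted=0
After char 3 ('6'=58): chars_in_quartet=4 acc=0x860CBA -> emit 86 0C BA, reset; bytes_emitted=3
After char 4 ('Q'=16): chars_in_quartet=1 acc=0x10 bytes_emitted=3
After char 5 ('A'=0): chars_in_quartet=2 acc=0x400 bytes_emitted=3
Padding '==': partial quartet acc=0x400 -> emit 40; bytes_emitted=4

Answer: 86 0C BA 40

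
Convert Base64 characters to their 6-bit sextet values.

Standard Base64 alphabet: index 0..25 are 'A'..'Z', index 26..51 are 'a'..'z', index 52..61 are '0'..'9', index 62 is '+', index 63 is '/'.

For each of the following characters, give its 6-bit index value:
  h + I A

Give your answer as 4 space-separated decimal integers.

Answer: 33 62 8 0

Derivation:
'h': a..z range, 26 + ord('h') − ord('a') = 33
'+': index 62
'I': A..Z range, ord('I') − ord('A') = 8
'A': A..Z range, ord('A') − ord('A') = 0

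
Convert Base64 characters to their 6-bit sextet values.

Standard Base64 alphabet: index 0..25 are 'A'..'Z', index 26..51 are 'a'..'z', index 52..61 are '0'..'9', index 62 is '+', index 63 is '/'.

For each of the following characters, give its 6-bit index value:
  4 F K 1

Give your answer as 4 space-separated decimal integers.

'4': 0..9 range, 52 + ord('4') − ord('0') = 56
'F': A..Z range, ord('F') − ord('A') = 5
'K': A..Z range, ord('K') − ord('A') = 10
'1': 0..9 range, 52 + ord('1') − ord('0') = 53

Answer: 56 5 10 53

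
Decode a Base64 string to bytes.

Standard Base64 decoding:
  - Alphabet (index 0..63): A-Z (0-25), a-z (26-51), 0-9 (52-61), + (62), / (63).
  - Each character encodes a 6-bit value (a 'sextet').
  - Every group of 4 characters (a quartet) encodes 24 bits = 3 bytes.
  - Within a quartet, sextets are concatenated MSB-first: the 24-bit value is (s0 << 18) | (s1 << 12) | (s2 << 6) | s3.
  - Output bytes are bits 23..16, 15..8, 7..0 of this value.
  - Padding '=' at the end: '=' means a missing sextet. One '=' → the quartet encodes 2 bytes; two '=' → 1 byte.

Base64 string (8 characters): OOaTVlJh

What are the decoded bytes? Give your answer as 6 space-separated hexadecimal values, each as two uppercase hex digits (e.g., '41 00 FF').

After char 0 ('O'=14): chars_in_quartet=1 acc=0xE bytes_emitted=0
After char 1 ('O'=14): chars_in_quartet=2 acc=0x38E bytes_emitted=0
After char 2 ('a'=26): chars_in_quartet=3 acc=0xE39A bytes_emitted=0
After char 3 ('T'=19): chars_in_quartet=4 acc=0x38E693 -> emit 38 E6 93, reset; bytes_emitted=3
After char 4 ('V'=21): chars_in_quartet=1 acc=0x15 bytes_emitted=3
After char 5 ('l'=37): chars_in_quartet=2 acc=0x565 bytes_emitted=3
After char 6 ('J'=9): chars_in_quartet=3 acc=0x15949 bytes_emitted=3
After char 7 ('h'=33): chars_in_quartet=4 acc=0x565261 -> emit 56 52 61, reset; bytes_emitted=6

Answer: 38 E6 93 56 52 61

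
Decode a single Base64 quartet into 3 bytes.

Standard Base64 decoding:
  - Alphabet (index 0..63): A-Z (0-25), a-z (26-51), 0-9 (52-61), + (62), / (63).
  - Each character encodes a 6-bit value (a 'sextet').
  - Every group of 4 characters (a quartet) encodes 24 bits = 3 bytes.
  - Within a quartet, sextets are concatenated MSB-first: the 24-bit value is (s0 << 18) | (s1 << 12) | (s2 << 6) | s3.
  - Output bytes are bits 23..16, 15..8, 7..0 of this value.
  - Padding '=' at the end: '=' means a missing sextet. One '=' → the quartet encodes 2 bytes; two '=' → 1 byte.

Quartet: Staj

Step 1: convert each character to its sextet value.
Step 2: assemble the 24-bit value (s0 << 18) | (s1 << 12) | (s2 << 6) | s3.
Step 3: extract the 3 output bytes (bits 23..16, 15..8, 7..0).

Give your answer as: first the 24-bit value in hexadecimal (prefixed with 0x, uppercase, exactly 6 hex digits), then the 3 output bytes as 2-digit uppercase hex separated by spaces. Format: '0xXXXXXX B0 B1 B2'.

Answer: 0x4AD6A3 4A D6 A3

Derivation:
Sextets: S=18, t=45, a=26, j=35
24-bit: (18<<18) | (45<<12) | (26<<6) | 35
      = 0x480000 | 0x02D000 | 0x000680 | 0x000023
      = 0x4AD6A3
Bytes: (v>>16)&0xFF=4A, (v>>8)&0xFF=D6, v&0xFF=A3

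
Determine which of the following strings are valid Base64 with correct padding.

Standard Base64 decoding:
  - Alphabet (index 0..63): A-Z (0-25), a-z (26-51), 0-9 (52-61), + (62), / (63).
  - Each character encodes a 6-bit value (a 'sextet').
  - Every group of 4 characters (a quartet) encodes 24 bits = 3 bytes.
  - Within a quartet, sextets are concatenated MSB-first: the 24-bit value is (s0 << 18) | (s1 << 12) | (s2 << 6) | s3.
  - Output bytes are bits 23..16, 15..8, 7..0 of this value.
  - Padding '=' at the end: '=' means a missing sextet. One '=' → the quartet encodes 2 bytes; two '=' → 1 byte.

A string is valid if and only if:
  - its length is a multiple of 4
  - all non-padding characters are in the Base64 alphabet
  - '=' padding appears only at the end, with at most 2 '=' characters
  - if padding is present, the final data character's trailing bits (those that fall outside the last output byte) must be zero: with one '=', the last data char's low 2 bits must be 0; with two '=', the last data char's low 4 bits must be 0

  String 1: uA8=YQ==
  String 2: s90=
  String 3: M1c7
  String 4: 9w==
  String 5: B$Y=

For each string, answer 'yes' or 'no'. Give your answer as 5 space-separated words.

Answer: no yes yes yes no

Derivation:
String 1: 'uA8=YQ==' → invalid (bad char(s): ['=']; '=' in middle)
String 2: 's90=' → valid
String 3: 'M1c7' → valid
String 4: '9w==' → valid
String 5: 'B$Y=' → invalid (bad char(s): ['$'])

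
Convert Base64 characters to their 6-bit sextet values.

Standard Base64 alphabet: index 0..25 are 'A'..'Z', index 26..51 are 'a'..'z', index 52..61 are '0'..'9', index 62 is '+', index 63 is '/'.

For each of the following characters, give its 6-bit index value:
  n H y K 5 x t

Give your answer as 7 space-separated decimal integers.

Answer: 39 7 50 10 57 49 45

Derivation:
'n': a..z range, 26 + ord('n') − ord('a') = 39
'H': A..Z range, ord('H') − ord('A') = 7
'y': a..z range, 26 + ord('y') − ord('a') = 50
'K': A..Z range, ord('K') − ord('A') = 10
'5': 0..9 range, 52 + ord('5') − ord('0') = 57
'x': a..z range, 26 + ord('x') − ord('a') = 49
't': a..z range, 26 + ord('t') − ord('a') = 45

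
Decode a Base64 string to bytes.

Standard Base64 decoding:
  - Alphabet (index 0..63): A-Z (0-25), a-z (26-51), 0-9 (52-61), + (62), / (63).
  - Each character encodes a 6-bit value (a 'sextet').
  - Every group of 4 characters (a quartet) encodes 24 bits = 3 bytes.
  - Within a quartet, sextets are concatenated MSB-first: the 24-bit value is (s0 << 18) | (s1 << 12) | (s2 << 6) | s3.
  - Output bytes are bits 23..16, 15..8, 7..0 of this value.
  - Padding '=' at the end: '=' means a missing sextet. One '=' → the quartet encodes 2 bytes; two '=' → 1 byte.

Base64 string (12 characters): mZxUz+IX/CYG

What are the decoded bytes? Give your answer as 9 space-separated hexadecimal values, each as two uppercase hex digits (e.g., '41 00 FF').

Answer: 99 9C 54 CF E2 17 FC 26 06

Derivation:
After char 0 ('m'=38): chars_in_quartet=1 acc=0x26 bytes_emitted=0
After char 1 ('Z'=25): chars_in_quartet=2 acc=0x999 bytes_emitted=0
After char 2 ('x'=49): chars_in_quartet=3 acc=0x26671 bytes_emitted=0
After char 3 ('U'=20): chars_in_quartet=4 acc=0x999C54 -> emit 99 9C 54, reset; bytes_emitted=3
After char 4 ('z'=51): chars_in_quartet=1 acc=0x33 bytes_emitted=3
After char 5 ('+'=62): chars_in_quartet=2 acc=0xCFE bytes_emitted=3
After char 6 ('I'=8): chars_in_quartet=3 acc=0x33F88 bytes_emitted=3
After char 7 ('X'=23): chars_in_quartet=4 acc=0xCFE217 -> emit CF E2 17, reset; bytes_emitted=6
After char 8 ('/'=63): chars_in_quartet=1 acc=0x3F bytes_emitted=6
After char 9 ('C'=2): chars_in_quartet=2 acc=0xFC2 bytes_emitted=6
After char 10 ('Y'=24): chars_in_quartet=3 acc=0x3F098 bytes_emitted=6
After char 11 ('G'=6): chars_in_quartet=4 acc=0xFC2606 -> emit FC 26 06, reset; bytes_emitted=9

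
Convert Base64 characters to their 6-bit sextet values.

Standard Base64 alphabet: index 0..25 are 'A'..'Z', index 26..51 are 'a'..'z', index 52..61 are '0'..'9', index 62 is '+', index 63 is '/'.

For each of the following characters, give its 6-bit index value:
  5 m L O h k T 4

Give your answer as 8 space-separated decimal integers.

Answer: 57 38 11 14 33 36 19 56

Derivation:
'5': 0..9 range, 52 + ord('5') − ord('0') = 57
'm': a..z range, 26 + ord('m') − ord('a') = 38
'L': A..Z range, ord('L') − ord('A') = 11
'O': A..Z range, ord('O') − ord('A') = 14
'h': a..z range, 26 + ord('h') − ord('a') = 33
'k': a..z range, 26 + ord('k') − ord('a') = 36
'T': A..Z range, ord('T') − ord('A') = 19
'4': 0..9 range, 52 + ord('4') − ord('0') = 56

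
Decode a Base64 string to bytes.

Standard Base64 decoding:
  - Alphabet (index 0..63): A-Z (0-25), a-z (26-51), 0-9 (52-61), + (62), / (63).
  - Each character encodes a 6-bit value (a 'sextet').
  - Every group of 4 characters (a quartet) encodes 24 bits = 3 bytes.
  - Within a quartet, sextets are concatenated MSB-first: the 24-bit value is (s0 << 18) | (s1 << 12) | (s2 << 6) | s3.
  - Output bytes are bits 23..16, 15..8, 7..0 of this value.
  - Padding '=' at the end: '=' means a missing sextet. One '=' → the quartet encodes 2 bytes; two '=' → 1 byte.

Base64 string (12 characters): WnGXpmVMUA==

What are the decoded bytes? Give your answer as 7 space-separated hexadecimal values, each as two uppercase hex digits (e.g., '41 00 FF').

Answer: 5A 71 97 A6 65 4C 50

Derivation:
After char 0 ('W'=22): chars_in_quartet=1 acc=0x16 bytes_emitted=0
After char 1 ('n'=39): chars_in_quartet=2 acc=0x5A7 bytes_emitted=0
After char 2 ('G'=6): chars_in_quartet=3 acc=0x169C6 bytes_emitted=0
After char 3 ('X'=23): chars_in_quartet=4 acc=0x5A7197 -> emit 5A 71 97, reset; bytes_emitted=3
After char 4 ('p'=41): chars_in_quartet=1 acc=0x29 bytes_emitted=3
After char 5 ('m'=38): chars_in_quartet=2 acc=0xA66 bytes_emitted=3
After char 6 ('V'=21): chars_in_quartet=3 acc=0x29995 bytes_emitted=3
After char 7 ('M'=12): chars_in_quartet=4 acc=0xA6654C -> emit A6 65 4C, reset; bytes_emitted=6
After char 8 ('U'=20): chars_in_quartet=1 acc=0x14 bytes_emitted=6
After char 9 ('A'=0): chars_in_quartet=2 acc=0x500 bytes_emitted=6
Padding '==': partial quartet acc=0x500 -> emit 50; bytes_emitted=7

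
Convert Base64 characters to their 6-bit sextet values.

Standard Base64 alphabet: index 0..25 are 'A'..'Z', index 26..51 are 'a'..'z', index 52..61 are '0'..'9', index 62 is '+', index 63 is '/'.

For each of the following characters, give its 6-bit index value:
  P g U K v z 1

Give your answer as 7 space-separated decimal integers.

'P': A..Z range, ord('P') − ord('A') = 15
'g': a..z range, 26 + ord('g') − ord('a') = 32
'U': A..Z range, ord('U') − ord('A') = 20
'K': A..Z range, ord('K') − ord('A') = 10
'v': a..z range, 26 + ord('v') − ord('a') = 47
'z': a..z range, 26 + ord('z') − ord('a') = 51
'1': 0..9 range, 52 + ord('1') − ord('0') = 53

Answer: 15 32 20 10 47 51 53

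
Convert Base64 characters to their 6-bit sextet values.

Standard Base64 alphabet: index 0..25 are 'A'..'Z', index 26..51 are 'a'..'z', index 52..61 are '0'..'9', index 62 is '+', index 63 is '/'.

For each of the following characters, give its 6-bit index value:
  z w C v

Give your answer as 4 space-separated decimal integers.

'z': a..z range, 26 + ord('z') − ord('a') = 51
'w': a..z range, 26 + ord('w') − ord('a') = 48
'C': A..Z range, ord('C') − ord('A') = 2
'v': a..z range, 26 + ord('v') − ord('a') = 47

Answer: 51 48 2 47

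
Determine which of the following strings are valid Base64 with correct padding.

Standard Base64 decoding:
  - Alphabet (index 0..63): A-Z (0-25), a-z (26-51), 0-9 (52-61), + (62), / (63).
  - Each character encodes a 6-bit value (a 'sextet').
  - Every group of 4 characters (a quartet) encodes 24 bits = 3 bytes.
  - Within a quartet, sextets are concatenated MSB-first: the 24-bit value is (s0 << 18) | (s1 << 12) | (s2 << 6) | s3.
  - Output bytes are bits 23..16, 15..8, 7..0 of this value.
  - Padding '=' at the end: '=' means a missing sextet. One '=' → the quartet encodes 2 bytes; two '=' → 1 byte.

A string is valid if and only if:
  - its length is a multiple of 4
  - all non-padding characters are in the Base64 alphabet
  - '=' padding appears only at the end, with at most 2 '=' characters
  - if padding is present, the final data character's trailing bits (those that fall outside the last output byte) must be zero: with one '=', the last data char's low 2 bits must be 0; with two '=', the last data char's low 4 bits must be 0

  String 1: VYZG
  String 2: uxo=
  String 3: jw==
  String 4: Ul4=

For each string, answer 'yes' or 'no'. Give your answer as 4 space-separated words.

String 1: 'VYZG' → valid
String 2: 'uxo=' → valid
String 3: 'jw==' → valid
String 4: 'Ul4=' → valid

Answer: yes yes yes yes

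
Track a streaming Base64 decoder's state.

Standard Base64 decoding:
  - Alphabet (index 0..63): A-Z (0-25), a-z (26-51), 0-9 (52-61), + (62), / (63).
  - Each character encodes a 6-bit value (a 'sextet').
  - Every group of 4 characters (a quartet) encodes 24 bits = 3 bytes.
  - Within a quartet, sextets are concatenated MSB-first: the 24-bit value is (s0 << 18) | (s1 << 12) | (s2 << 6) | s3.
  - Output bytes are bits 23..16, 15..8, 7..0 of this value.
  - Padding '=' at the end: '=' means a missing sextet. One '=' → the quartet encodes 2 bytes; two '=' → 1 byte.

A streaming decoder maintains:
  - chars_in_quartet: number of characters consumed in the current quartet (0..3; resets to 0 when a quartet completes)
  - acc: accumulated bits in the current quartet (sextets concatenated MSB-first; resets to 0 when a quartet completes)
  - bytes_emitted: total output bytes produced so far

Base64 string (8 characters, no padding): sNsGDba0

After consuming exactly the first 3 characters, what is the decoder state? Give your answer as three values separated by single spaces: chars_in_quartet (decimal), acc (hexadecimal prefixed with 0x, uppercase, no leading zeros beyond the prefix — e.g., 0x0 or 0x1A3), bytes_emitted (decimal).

Answer: 3 0x2C36C 0

Derivation:
After char 0 ('s'=44): chars_in_quartet=1 acc=0x2C bytes_emitted=0
After char 1 ('N'=13): chars_in_quartet=2 acc=0xB0D bytes_emitted=0
After char 2 ('s'=44): chars_in_quartet=3 acc=0x2C36C bytes_emitted=0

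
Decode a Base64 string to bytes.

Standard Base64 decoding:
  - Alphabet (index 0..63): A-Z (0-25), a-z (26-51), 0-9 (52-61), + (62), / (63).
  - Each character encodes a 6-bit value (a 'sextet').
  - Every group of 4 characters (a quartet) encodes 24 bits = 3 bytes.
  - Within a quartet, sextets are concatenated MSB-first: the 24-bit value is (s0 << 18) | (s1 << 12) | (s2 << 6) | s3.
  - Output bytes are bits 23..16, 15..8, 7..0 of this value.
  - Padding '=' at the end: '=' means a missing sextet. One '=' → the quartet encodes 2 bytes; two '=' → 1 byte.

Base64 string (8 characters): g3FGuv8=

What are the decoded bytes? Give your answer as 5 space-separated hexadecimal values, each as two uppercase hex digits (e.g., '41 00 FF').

Answer: 83 71 46 BA FF

Derivation:
After char 0 ('g'=32): chars_in_quartet=1 acc=0x20 bytes_emitted=0
After char 1 ('3'=55): chars_in_quartet=2 acc=0x837 bytes_emitted=0
After char 2 ('F'=5): chars_in_quartet=3 acc=0x20DC5 bytes_emitted=0
After char 3 ('G'=6): chars_in_quartet=4 acc=0x837146 -> emit 83 71 46, reset; bytes_emitted=3
After char 4 ('u'=46): chars_in_quartet=1 acc=0x2E bytes_emitted=3
After char 5 ('v'=47): chars_in_quartet=2 acc=0xBAF bytes_emitted=3
After char 6 ('8'=60): chars_in_quartet=3 acc=0x2EBFC bytes_emitted=3
Padding '=': partial quartet acc=0x2EBFC -> emit BA FF; bytes_emitted=5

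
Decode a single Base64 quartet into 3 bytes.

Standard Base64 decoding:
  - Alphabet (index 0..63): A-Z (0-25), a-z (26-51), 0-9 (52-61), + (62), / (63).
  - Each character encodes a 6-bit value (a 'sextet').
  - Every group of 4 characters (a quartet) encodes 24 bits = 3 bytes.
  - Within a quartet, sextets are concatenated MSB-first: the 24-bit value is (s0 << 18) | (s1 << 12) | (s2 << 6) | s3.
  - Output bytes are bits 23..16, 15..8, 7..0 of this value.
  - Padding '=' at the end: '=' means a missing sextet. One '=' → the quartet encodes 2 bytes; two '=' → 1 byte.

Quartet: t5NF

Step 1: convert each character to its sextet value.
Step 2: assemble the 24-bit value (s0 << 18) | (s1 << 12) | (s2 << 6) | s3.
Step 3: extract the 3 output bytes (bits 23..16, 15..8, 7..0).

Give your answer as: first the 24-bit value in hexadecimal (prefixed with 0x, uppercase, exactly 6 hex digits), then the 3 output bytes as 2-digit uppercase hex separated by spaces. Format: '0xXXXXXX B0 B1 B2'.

Answer: 0xB79345 B7 93 45

Derivation:
Sextets: t=45, 5=57, N=13, F=5
24-bit: (45<<18) | (57<<12) | (13<<6) | 5
      = 0xB40000 | 0x039000 | 0x000340 | 0x000005
      = 0xB79345
Bytes: (v>>16)&0xFF=B7, (v>>8)&0xFF=93, v&0xFF=45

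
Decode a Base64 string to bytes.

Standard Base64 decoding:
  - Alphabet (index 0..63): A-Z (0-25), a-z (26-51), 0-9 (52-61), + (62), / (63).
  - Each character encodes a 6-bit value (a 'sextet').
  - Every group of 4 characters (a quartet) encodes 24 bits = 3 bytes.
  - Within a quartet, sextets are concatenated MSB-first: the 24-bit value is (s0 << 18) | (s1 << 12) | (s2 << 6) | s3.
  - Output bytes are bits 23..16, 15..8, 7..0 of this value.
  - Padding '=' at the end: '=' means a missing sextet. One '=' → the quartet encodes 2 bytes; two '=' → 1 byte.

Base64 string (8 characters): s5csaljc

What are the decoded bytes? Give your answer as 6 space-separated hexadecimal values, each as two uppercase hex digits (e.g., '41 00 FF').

After char 0 ('s'=44): chars_in_quartet=1 acc=0x2C bytes_emitted=0
After char 1 ('5'=57): chars_in_quartet=2 acc=0xB39 bytes_emitted=0
After char 2 ('c'=28): chars_in_quartet=3 acc=0x2CE5C bytes_emitted=0
After char 3 ('s'=44): chars_in_quartet=4 acc=0xB3972C -> emit B3 97 2C, reset; bytes_emitted=3
After char 4 ('a'=26): chars_in_quartet=1 acc=0x1A bytes_emitted=3
After char 5 ('l'=37): chars_in_quartet=2 acc=0x6A5 bytes_emitted=3
After char 6 ('j'=35): chars_in_quartet=3 acc=0x1A963 bytes_emitted=3
After char 7 ('c'=28): chars_in_quartet=4 acc=0x6A58DC -> emit 6A 58 DC, reset; bytes_emitted=6

Answer: B3 97 2C 6A 58 DC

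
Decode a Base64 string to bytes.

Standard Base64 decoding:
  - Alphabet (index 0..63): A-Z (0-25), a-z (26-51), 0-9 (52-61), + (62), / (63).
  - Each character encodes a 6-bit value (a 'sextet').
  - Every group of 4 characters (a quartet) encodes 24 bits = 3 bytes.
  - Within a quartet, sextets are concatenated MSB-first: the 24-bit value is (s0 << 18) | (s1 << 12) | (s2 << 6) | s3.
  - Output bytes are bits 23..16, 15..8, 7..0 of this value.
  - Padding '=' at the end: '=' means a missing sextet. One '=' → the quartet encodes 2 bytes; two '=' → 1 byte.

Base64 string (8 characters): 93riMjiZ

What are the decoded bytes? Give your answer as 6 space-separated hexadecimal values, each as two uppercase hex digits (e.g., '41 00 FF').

After char 0 ('9'=61): chars_in_quartet=1 acc=0x3D bytes_emitted=0
After char 1 ('3'=55): chars_in_quartet=2 acc=0xF77 bytes_emitted=0
After char 2 ('r'=43): chars_in_quartet=3 acc=0x3DDEB bytes_emitted=0
After char 3 ('i'=34): chars_in_quartet=4 acc=0xF77AE2 -> emit F7 7A E2, reset; bytes_emitted=3
After char 4 ('M'=12): chars_in_quartet=1 acc=0xC bytes_emitted=3
After char 5 ('j'=35): chars_in_quartet=2 acc=0x323 bytes_emitted=3
After char 6 ('i'=34): chars_in_quartet=3 acc=0xC8E2 bytes_emitted=3
After char 7 ('Z'=25): chars_in_quartet=4 acc=0x323899 -> emit 32 38 99, reset; bytes_emitted=6

Answer: F7 7A E2 32 38 99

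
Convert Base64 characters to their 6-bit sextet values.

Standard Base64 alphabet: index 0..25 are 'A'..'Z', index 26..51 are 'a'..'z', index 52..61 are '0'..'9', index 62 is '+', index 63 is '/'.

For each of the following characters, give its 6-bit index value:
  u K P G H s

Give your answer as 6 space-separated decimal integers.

'u': a..z range, 26 + ord('u') − ord('a') = 46
'K': A..Z range, ord('K') − ord('A') = 10
'P': A..Z range, ord('P') − ord('A') = 15
'G': A..Z range, ord('G') − ord('A') = 6
'H': A..Z range, ord('H') − ord('A') = 7
's': a..z range, 26 + ord('s') − ord('a') = 44

Answer: 46 10 15 6 7 44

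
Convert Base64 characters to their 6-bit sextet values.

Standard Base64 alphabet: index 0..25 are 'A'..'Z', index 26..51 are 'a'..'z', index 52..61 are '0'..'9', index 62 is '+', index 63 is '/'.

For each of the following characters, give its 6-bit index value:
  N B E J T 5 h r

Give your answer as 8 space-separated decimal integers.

Answer: 13 1 4 9 19 57 33 43

Derivation:
'N': A..Z range, ord('N') − ord('A') = 13
'B': A..Z range, ord('B') − ord('A') = 1
'E': A..Z range, ord('E') − ord('A') = 4
'J': A..Z range, ord('J') − ord('A') = 9
'T': A..Z range, ord('T') − ord('A') = 19
'5': 0..9 range, 52 + ord('5') − ord('0') = 57
'h': a..z range, 26 + ord('h') − ord('a') = 33
'r': a..z range, 26 + ord('r') − ord('a') = 43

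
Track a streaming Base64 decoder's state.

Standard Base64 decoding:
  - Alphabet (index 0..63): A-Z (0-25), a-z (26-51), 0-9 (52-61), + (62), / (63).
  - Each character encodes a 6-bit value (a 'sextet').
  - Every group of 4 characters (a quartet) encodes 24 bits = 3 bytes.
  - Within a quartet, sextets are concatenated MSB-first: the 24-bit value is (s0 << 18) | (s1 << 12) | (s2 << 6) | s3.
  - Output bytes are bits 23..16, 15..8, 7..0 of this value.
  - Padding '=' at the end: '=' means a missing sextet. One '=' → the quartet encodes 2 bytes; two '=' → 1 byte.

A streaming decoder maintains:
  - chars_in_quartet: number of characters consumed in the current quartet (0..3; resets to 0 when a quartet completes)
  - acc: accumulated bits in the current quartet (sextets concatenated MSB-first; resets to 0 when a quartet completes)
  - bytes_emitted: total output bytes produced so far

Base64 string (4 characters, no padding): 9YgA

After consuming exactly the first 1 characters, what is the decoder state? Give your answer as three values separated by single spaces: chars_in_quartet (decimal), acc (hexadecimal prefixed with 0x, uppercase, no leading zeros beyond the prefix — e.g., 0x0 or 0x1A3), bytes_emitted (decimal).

Answer: 1 0x3D 0

Derivation:
After char 0 ('9'=61): chars_in_quartet=1 acc=0x3D bytes_emitted=0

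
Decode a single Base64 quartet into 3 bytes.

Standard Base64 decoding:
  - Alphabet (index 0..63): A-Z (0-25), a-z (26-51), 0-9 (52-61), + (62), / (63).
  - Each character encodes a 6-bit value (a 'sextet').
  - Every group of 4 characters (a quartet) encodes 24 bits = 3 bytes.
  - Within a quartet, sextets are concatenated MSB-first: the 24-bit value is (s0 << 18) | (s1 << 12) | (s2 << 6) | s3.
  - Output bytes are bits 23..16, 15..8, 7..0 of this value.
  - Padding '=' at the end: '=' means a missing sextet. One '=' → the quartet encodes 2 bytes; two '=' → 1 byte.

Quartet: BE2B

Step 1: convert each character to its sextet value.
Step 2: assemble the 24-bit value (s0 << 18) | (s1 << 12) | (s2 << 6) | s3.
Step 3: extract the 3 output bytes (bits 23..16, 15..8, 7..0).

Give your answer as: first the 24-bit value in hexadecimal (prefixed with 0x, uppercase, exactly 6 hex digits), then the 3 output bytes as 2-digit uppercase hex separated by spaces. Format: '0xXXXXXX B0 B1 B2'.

Answer: 0x044D81 04 4D 81

Derivation:
Sextets: B=1, E=4, 2=54, B=1
24-bit: (1<<18) | (4<<12) | (54<<6) | 1
      = 0x040000 | 0x004000 | 0x000D80 | 0x000001
      = 0x044D81
Bytes: (v>>16)&0xFF=04, (v>>8)&0xFF=4D, v&0xFF=81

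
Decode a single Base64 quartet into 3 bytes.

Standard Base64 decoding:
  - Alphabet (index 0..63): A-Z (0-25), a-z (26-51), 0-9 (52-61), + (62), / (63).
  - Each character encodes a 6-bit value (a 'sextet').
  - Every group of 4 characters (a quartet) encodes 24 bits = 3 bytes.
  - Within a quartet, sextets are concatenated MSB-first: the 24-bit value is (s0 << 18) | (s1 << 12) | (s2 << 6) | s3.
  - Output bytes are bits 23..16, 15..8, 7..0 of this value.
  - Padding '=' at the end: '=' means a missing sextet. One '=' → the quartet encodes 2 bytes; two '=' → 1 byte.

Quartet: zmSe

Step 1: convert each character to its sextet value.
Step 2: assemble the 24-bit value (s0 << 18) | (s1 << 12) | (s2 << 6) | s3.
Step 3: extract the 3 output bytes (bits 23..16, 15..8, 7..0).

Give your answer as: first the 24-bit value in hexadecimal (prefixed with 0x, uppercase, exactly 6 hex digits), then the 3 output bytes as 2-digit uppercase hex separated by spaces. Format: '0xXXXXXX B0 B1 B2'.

Sextets: z=51, m=38, S=18, e=30
24-bit: (51<<18) | (38<<12) | (18<<6) | 30
      = 0xCC0000 | 0x026000 | 0x000480 | 0x00001E
      = 0xCE649E
Bytes: (v>>16)&0xFF=CE, (v>>8)&0xFF=64, v&0xFF=9E

Answer: 0xCE649E CE 64 9E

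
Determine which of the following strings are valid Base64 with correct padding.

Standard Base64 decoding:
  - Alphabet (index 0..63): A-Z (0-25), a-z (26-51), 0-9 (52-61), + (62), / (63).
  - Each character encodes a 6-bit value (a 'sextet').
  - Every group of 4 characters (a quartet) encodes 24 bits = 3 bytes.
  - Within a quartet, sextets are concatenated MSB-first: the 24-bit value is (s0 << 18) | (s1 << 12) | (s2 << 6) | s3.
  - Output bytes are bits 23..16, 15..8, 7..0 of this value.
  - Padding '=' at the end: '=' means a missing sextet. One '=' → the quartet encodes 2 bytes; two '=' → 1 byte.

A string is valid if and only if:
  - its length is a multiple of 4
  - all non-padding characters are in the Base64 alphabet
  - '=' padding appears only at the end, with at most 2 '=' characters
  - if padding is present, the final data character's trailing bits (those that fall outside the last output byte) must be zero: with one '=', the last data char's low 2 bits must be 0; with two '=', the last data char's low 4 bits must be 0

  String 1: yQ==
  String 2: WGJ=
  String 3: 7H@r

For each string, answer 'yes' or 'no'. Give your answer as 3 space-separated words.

Answer: yes no no

Derivation:
String 1: 'yQ==' → valid
String 2: 'WGJ=' → invalid (bad trailing bits)
String 3: '7H@r' → invalid (bad char(s): ['@'])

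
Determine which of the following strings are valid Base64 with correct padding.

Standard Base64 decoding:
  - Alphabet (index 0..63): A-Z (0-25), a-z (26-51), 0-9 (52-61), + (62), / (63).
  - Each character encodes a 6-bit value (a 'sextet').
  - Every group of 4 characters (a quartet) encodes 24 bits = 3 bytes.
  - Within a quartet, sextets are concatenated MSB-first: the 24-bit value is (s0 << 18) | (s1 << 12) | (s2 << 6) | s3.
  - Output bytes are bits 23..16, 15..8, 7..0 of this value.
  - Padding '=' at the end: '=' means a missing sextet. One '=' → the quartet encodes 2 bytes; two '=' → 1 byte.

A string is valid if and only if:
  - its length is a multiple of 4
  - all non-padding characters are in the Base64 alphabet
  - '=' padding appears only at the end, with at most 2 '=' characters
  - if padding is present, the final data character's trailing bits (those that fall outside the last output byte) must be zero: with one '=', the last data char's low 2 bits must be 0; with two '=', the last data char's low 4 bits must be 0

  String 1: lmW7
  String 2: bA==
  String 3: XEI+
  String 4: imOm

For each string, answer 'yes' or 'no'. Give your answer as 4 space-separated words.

String 1: 'lmW7' → valid
String 2: 'bA==' → valid
String 3: 'XEI+' → valid
String 4: 'imOm' → valid

Answer: yes yes yes yes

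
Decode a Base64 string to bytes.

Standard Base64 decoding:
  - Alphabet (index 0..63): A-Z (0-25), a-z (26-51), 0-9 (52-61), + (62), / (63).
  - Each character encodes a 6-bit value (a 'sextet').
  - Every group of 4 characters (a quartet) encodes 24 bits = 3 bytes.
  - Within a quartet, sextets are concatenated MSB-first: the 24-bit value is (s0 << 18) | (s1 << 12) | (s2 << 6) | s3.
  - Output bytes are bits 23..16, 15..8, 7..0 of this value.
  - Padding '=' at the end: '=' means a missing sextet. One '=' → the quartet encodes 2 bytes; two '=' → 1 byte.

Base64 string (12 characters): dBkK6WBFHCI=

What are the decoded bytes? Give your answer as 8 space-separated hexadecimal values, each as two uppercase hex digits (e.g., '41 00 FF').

Answer: 74 19 0A E9 60 45 1C 22

Derivation:
After char 0 ('d'=29): chars_in_quartet=1 acc=0x1D bytes_emitted=0
After char 1 ('B'=1): chars_in_quartet=2 acc=0x741 bytes_emitted=0
After char 2 ('k'=36): chars_in_quartet=3 acc=0x1D064 bytes_emitted=0
After char 3 ('K'=10): chars_in_quartet=4 acc=0x74190A -> emit 74 19 0A, reset; bytes_emitted=3
After char 4 ('6'=58): chars_in_quartet=1 acc=0x3A bytes_emitted=3
After char 5 ('W'=22): chars_in_quartet=2 acc=0xE96 bytes_emitted=3
After char 6 ('B'=1): chars_in_quartet=3 acc=0x3A581 bytes_emitted=3
After char 7 ('F'=5): chars_in_quartet=4 acc=0xE96045 -> emit E9 60 45, reset; bytes_emitted=6
After char 8 ('H'=7): chars_in_quartet=1 acc=0x7 bytes_emitted=6
After char 9 ('C'=2): chars_in_quartet=2 acc=0x1C2 bytes_emitted=6
After char 10 ('I'=8): chars_in_quartet=3 acc=0x7088 bytes_emitted=6
Padding '=': partial quartet acc=0x7088 -> emit 1C 22; bytes_emitted=8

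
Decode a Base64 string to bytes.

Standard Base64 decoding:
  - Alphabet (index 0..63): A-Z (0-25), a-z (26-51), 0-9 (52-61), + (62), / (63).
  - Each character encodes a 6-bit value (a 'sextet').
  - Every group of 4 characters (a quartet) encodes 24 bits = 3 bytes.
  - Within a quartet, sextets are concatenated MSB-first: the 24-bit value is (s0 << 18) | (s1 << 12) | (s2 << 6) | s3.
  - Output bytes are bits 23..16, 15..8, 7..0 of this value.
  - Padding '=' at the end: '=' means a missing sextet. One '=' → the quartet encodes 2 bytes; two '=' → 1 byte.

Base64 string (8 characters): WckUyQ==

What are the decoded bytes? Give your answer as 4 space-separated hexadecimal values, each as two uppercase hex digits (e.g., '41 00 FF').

After char 0 ('W'=22): chars_in_quartet=1 acc=0x16 bytes_emitted=0
After char 1 ('c'=28): chars_in_quartet=2 acc=0x59C bytes_emitted=0
After char 2 ('k'=36): chars_in_quartet=3 acc=0x16724 bytes_emitted=0
After char 3 ('U'=20): chars_in_quartet=4 acc=0x59C914 -> emit 59 C9 14, reset; bytes_emitted=3
After char 4 ('y'=50): chars_in_quartet=1 acc=0x32 bytes_emitted=3
After char 5 ('Q'=16): chars_in_quartet=2 acc=0xC90 bytes_emitted=3
Padding '==': partial quartet acc=0xC90 -> emit C9; bytes_emitted=4

Answer: 59 C9 14 C9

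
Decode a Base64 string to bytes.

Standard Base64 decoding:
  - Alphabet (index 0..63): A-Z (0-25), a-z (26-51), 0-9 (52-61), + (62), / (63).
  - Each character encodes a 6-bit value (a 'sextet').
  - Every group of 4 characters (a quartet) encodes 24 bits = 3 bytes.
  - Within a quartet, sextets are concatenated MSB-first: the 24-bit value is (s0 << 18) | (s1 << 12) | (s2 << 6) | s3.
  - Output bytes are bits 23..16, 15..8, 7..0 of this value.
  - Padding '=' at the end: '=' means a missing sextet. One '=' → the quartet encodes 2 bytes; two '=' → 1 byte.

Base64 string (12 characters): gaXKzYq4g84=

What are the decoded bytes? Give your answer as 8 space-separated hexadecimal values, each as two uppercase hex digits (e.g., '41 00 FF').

Answer: 81 A5 CA CD 8A B8 83 CE

Derivation:
After char 0 ('g'=32): chars_in_quartet=1 acc=0x20 bytes_emitted=0
After char 1 ('a'=26): chars_in_quartet=2 acc=0x81A bytes_emitted=0
After char 2 ('X'=23): chars_in_quartet=3 acc=0x20697 bytes_emitted=0
After char 3 ('K'=10): chars_in_quartet=4 acc=0x81A5CA -> emit 81 A5 CA, reset; bytes_emitted=3
After char 4 ('z'=51): chars_in_quartet=1 acc=0x33 bytes_emitted=3
After char 5 ('Y'=24): chars_in_quartet=2 acc=0xCD8 bytes_emitted=3
After char 6 ('q'=42): chars_in_quartet=3 acc=0x3362A bytes_emitted=3
After char 7 ('4'=56): chars_in_quartet=4 acc=0xCD8AB8 -> emit CD 8A B8, reset; bytes_emitted=6
After char 8 ('g'=32): chars_in_quartet=1 acc=0x20 bytes_emitted=6
After char 9 ('8'=60): chars_in_quartet=2 acc=0x83C bytes_emitted=6
After char 10 ('4'=56): chars_in_quartet=3 acc=0x20F38 bytes_emitted=6
Padding '=': partial quartet acc=0x20F38 -> emit 83 CE; bytes_emitted=8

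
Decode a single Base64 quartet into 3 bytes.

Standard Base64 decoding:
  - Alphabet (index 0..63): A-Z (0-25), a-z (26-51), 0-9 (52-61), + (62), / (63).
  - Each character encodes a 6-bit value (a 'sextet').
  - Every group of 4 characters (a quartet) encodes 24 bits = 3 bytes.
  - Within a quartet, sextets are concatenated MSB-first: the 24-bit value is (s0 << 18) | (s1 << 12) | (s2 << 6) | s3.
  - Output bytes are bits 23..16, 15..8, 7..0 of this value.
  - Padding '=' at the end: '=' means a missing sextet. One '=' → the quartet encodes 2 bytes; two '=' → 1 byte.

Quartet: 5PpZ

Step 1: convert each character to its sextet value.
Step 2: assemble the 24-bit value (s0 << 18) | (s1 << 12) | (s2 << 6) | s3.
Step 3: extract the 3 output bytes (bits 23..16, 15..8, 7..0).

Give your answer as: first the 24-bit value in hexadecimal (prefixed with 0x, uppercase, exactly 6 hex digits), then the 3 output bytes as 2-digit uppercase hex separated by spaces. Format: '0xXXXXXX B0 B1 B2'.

Answer: 0xE4FA59 E4 FA 59

Derivation:
Sextets: 5=57, P=15, p=41, Z=25
24-bit: (57<<18) | (15<<12) | (41<<6) | 25
      = 0xE40000 | 0x00F000 | 0x000A40 | 0x000019
      = 0xE4FA59
Bytes: (v>>16)&0xFF=E4, (v>>8)&0xFF=FA, v&0xFF=59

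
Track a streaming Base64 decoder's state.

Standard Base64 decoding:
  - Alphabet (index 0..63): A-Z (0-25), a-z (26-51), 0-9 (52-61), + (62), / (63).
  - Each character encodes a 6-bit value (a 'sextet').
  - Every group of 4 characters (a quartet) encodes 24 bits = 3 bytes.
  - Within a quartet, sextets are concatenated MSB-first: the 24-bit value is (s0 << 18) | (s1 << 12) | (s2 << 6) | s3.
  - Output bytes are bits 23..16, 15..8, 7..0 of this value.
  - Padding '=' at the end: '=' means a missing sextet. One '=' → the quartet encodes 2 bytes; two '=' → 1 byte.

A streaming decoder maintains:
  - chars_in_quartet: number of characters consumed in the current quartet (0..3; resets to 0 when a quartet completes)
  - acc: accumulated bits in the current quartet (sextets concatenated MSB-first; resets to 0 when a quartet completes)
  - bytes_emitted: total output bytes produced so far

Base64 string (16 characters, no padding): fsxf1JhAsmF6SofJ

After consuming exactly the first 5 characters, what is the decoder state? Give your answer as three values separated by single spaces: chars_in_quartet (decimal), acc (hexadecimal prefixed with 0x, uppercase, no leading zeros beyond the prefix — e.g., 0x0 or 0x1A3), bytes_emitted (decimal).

Answer: 1 0x35 3

Derivation:
After char 0 ('f'=31): chars_in_quartet=1 acc=0x1F bytes_emitted=0
After char 1 ('s'=44): chars_in_quartet=2 acc=0x7EC bytes_emitted=0
After char 2 ('x'=49): chars_in_quartet=3 acc=0x1FB31 bytes_emitted=0
After char 3 ('f'=31): chars_in_quartet=4 acc=0x7ECC5F -> emit 7E CC 5F, reset; bytes_emitted=3
After char 4 ('1'=53): chars_in_quartet=1 acc=0x35 bytes_emitted=3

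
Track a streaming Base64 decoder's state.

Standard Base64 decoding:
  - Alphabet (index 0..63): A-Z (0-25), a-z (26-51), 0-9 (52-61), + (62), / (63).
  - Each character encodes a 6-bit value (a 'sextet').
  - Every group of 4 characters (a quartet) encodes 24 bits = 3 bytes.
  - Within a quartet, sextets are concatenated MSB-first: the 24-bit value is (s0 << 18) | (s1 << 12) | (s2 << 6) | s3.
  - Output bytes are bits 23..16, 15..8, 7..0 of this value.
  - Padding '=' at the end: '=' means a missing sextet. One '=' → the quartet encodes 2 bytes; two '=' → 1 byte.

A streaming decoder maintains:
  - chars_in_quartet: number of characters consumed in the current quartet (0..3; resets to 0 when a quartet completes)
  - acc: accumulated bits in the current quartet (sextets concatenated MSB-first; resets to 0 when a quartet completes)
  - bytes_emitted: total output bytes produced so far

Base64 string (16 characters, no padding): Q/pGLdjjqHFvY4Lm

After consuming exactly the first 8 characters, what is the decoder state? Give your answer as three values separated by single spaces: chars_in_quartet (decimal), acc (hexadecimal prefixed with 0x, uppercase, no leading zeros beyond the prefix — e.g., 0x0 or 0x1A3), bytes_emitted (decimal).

Answer: 0 0x0 6

Derivation:
After char 0 ('Q'=16): chars_in_quartet=1 acc=0x10 bytes_emitted=0
After char 1 ('/'=63): chars_in_quartet=2 acc=0x43F bytes_emitted=0
After char 2 ('p'=41): chars_in_quartet=3 acc=0x10FE9 bytes_emitted=0
After char 3 ('G'=6): chars_in_quartet=4 acc=0x43FA46 -> emit 43 FA 46, reset; bytes_emitted=3
After char 4 ('L'=11): chars_in_quartet=1 acc=0xB bytes_emitted=3
After char 5 ('d'=29): chars_in_quartet=2 acc=0x2DD bytes_emitted=3
After char 6 ('j'=35): chars_in_quartet=3 acc=0xB763 bytes_emitted=3
After char 7 ('j'=35): chars_in_quartet=4 acc=0x2DD8E3 -> emit 2D D8 E3, reset; bytes_emitted=6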